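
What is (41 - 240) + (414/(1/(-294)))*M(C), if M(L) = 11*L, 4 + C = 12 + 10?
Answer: -24099967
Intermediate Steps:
C = 18 (C = -4 + (12 + 10) = -4 + 22 = 18)
(41 - 240) + (414/(1/(-294)))*M(C) = (41 - 240) + (414/(1/(-294)))*(11*18) = -199 + (414/(-1/294))*198 = -199 + (414*(-294))*198 = -199 - 121716*198 = -199 - 24099768 = -24099967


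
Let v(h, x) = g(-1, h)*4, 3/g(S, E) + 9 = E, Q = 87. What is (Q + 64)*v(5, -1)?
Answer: -453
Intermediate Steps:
g(S, E) = 3/(-9 + E)
v(h, x) = 12/(-9 + h) (v(h, x) = (3/(-9 + h))*4 = 12/(-9 + h))
(Q + 64)*v(5, -1) = (87 + 64)*(12/(-9 + 5)) = 151*(12/(-4)) = 151*(12*(-¼)) = 151*(-3) = -453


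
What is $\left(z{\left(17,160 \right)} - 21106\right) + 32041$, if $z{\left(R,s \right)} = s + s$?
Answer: $11255$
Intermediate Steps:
$z{\left(R,s \right)} = 2 s$
$\left(z{\left(17,160 \right)} - 21106\right) + 32041 = \left(2 \cdot 160 - 21106\right) + 32041 = \left(320 - 21106\right) + 32041 = -20786 + 32041 = 11255$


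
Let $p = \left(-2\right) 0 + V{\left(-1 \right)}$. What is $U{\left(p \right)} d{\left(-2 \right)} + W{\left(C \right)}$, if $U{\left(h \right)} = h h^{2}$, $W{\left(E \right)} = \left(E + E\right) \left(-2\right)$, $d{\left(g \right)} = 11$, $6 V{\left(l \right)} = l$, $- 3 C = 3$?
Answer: $\frac{853}{216} \approx 3.9491$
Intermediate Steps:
$C = -1$ ($C = \left(- \frac{1}{3}\right) 3 = -1$)
$V{\left(l \right)} = \frac{l}{6}$
$W{\left(E \right)} = - 4 E$ ($W{\left(E \right)} = 2 E \left(-2\right) = - 4 E$)
$p = - \frac{1}{6}$ ($p = \left(-2\right) 0 + \frac{1}{6} \left(-1\right) = 0 - \frac{1}{6} = - \frac{1}{6} \approx -0.16667$)
$U{\left(h \right)} = h^{3}$
$U{\left(p \right)} d{\left(-2 \right)} + W{\left(C \right)} = \left(- \frac{1}{6}\right)^{3} \cdot 11 - -4 = \left(- \frac{1}{216}\right) 11 + 4 = - \frac{11}{216} + 4 = \frac{853}{216}$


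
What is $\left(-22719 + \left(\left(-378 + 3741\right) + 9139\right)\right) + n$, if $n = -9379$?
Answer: $-19596$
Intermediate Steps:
$\left(-22719 + \left(\left(-378 + 3741\right) + 9139\right)\right) + n = \left(-22719 + \left(\left(-378 + 3741\right) + 9139\right)\right) - 9379 = \left(-22719 + \left(3363 + 9139\right)\right) - 9379 = \left(-22719 + 12502\right) - 9379 = -10217 - 9379 = -19596$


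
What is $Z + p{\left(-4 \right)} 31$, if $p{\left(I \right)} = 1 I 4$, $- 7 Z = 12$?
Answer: $- \frac{3484}{7} \approx -497.71$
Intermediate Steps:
$Z = - \frac{12}{7}$ ($Z = \left(- \frac{1}{7}\right) 12 = - \frac{12}{7} \approx -1.7143$)
$p{\left(I \right)} = 4 I$ ($p{\left(I \right)} = I 4 = 4 I$)
$Z + p{\left(-4 \right)} 31 = - \frac{12}{7} + 4 \left(-4\right) 31 = - \frac{12}{7} - 496 = - \frac{3484}{7}$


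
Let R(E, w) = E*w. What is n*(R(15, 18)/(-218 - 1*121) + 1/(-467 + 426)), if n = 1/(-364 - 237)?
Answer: 3803/2784433 ≈ 0.0013658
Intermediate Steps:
n = -1/601 (n = 1/(-601) = -1/601 ≈ -0.0016639)
n*(R(15, 18)/(-218 - 1*121) + 1/(-467 + 426)) = -((15*18)/(-218 - 1*121) + 1/(-467 + 426))/601 = -(270/(-218 - 121) + 1/(-41))/601 = -(270/(-339) - 1/41)/601 = -(270*(-1/339) - 1/41)/601 = -(-90/113 - 1/41)/601 = -1/601*(-3803/4633) = 3803/2784433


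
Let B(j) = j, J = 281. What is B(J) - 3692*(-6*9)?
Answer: 199649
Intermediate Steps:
B(J) - 3692*(-6*9) = 281 - 3692*(-6*9) = 281 - 3692*(-54) = 281 - 1*(-199368) = 281 + 199368 = 199649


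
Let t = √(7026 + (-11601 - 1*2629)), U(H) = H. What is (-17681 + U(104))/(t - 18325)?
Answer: 322098525/335812829 + 35154*I*√1801/335812829 ≈ 0.95916 + 0.0044426*I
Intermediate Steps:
t = 2*I*√1801 (t = √(7026 + (-11601 - 2629)) = √(7026 - 14230) = √(-7204) = 2*I*√1801 ≈ 84.876*I)
(-17681 + U(104))/(t - 18325) = (-17681 + 104)/(2*I*√1801 - 18325) = -17577/(-18325 + 2*I*√1801)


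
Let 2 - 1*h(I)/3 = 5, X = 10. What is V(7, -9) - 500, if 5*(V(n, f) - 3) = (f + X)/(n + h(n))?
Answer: -4971/10 ≈ -497.10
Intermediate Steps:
h(I) = -9 (h(I) = 6 - 3*5 = 6 - 15 = -9)
V(n, f) = 3 + (10 + f)/(5*(-9 + n)) (V(n, f) = 3 + ((f + 10)/(n - 9))/5 = 3 + ((10 + f)/(-9 + n))/5 = 3 + (10 + f)/(5*(-9 + n)))
V(7, -9) - 500 = (-125 - 9 + 15*7)/(5*(-9 + 7)) - 500 = (⅕)*(-125 - 9 + 105)/(-2) - 500 = (⅕)*(-½)*(-29) - 500 = 29/10 - 500 = -4971/10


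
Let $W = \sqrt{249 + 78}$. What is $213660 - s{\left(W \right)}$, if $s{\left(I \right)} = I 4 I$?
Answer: $212352$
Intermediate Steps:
$W = \sqrt{327} \approx 18.083$
$s{\left(I \right)} = 4 I^{2}$ ($s{\left(I \right)} = 4 I I = 4 I^{2}$)
$213660 - s{\left(W \right)} = 213660 - 4 \left(\sqrt{327}\right)^{2} = 213660 - 4 \cdot 327 = 213660 - 1308 = 212352$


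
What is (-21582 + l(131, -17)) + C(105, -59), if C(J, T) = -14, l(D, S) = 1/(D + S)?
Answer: -2461943/114 ≈ -21596.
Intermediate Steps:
(-21582 + l(131, -17)) + C(105, -59) = (-21582 + 1/(131 - 17)) - 14 = (-21582 + 1/114) - 14 = -2460347/114 - 14 = -2461943/114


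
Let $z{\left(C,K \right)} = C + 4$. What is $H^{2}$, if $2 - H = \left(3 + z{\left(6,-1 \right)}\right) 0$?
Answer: $4$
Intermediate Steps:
$z{\left(C,K \right)} = 4 + C$
$H = 2$ ($H = 2 - \left(3 + \left(4 + 6\right)\right) 0 = 2 - \left(3 + 10\right) 0 = 2 - 13 \cdot 0 = 2 - 0 = 2 + 0 = 2$)
$H^{2} = 2^{2} = 4$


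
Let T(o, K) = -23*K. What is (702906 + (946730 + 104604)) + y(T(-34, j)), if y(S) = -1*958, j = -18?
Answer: 1753282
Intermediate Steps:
y(S) = -958
(702906 + (946730 + 104604)) + y(T(-34, j)) = (702906 + (946730 + 104604)) - 958 = (702906 + 1051334) - 958 = 1754240 - 958 = 1753282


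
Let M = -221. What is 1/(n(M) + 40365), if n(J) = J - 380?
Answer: 1/39764 ≈ 2.5148e-5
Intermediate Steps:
n(J) = -380 + J
1/(n(M) + 40365) = 1/((-380 - 221) + 40365) = 1/(-601 + 40365) = 1/39764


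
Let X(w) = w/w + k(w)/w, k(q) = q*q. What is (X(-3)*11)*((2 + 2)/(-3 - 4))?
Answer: 88/7 ≈ 12.571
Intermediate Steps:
k(q) = q²
X(w) = 1 + w (X(w) = w/w + w²/w = 1 + w)
(X(-3)*11)*((2 + 2)/(-3 - 4)) = ((1 - 3)*11)*((2 + 2)/(-3 - 4)) = (-2*11)*(4/(-7)) = -88*(-1)/7 = -22*(-4/7) = 88/7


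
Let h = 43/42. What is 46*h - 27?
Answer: 422/21 ≈ 20.095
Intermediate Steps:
h = 43/42 (h = 43*(1/42) = 43/42 ≈ 1.0238)
46*h - 27 = 46*(43/42) - 27 = 989/21 - 27 = 422/21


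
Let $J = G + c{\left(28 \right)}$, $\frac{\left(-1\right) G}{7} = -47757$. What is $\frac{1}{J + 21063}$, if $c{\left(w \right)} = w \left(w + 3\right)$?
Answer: $\frac{1}{356230} \approx 2.8072 \cdot 10^{-6}$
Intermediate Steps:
$G = 334299$ ($G = \left(-7\right) \left(-47757\right) = 334299$)
$c{\left(w \right)} = w \left(3 + w\right)$
$J = 335167$ ($J = 334299 + 28 \left(3 + 28\right) = 334299 + 28 \cdot 31 = 334299 + 868 = 335167$)
$\frac{1}{J + 21063} = \frac{1}{335167 + 21063} = \frac{1}{356230}$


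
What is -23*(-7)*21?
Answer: 3381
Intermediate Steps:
-23*(-7)*21 = 161*21 = 3381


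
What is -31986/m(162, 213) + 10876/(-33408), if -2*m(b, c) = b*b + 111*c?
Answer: 44294599/46295136 ≈ 0.95679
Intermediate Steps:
m(b, c) = -111*c/2 - b²/2 (m(b, c) = -(b*b + 111*c)/2 = -(b² + 111*c)/2 = -111*c/2 - b²/2)
-31986/m(162, 213) + 10876/(-33408) = -31986/(-111/2*213 - ½*162²) + 10876/(-33408) = -31986/(-23643/2 - ½*26244) + 10876*(-1/33408) = -31986/(-23643/2 - 13122) - 2719/8352 = -31986/(-49887/2) - 2719/8352 = -31986*(-2/49887) - 2719/8352 = 7108/5543 - 2719/8352 = 44294599/46295136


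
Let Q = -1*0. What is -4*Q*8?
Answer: 0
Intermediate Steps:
Q = 0
-4*Q*8 = -4*0*8 = 0*8 = 0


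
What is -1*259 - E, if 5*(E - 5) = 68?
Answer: -1388/5 ≈ -277.60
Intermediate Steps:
E = 93/5 (E = 5 + (1/5)*68 = 5 + 68/5 = 93/5 ≈ 18.600)
-1*259 - E = -1*259 - 1*93/5 = -259 - 93/5 = -1388/5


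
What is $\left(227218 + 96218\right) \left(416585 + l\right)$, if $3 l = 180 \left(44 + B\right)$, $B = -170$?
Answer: $132293409900$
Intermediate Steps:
$l = -7560$ ($l = \frac{180 \left(44 - 170\right)}{3} = \frac{180 \left(-126\right)}{3} = \frac{1}{3} \left(-22680\right) = -7560$)
$\left(227218 + 96218\right) \left(416585 + l\right) = \left(227218 + 96218\right) \left(416585 - 7560\right) = 323436 \cdot 409025 = 132293409900$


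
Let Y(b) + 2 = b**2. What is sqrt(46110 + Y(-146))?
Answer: 28*sqrt(86) ≈ 259.66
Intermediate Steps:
Y(b) = -2 + b**2
sqrt(46110 + Y(-146)) = sqrt(46110 + (-2 + (-146)**2)) = sqrt(46110 + (-2 + 21316)) = sqrt(46110 + 21314) = sqrt(67424) = 28*sqrt(86)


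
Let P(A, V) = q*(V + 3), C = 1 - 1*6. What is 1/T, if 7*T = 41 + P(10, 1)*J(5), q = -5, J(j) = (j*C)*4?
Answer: 7/2041 ≈ 0.0034297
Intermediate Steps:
C = -5 (C = 1 - 6 = -5)
J(j) = -20*j (J(j) = (j*(-5))*4 = -5*j*4 = -20*j)
P(A, V) = -15 - 5*V (P(A, V) = -5*(V + 3) = -5*(3 + V) = -15 - 5*V)
T = 2041/7 (T = (41 + (-15 - 5*1)*(-20*5))/7 = (41 + (-15 - 5)*(-100))/7 = (41 - 20*(-100))/7 = (41 + 2000)/7 = (⅐)*2041 = 2041/7 ≈ 291.57)
1/T = 1/(2041/7) = 7/2041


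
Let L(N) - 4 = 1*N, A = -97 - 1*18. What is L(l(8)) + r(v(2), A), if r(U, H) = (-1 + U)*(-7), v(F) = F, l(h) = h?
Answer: 5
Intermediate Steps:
A = -115 (A = -97 - 18 = -115)
r(U, H) = 7 - 7*U
L(N) = 4 + N (L(N) = 4 + 1*N = 4 + N)
L(l(8)) + r(v(2), A) = (4 + 8) + (7 - 7*2) = 12 + (7 - 14) = 12 - 7 = 5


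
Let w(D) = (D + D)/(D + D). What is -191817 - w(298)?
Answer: -191818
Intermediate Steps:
w(D) = 1 (w(D) = (2*D)/((2*D)) = (2*D)*(1/(2*D)) = 1)
-191817 - w(298) = -191817 - 1*1 = -191817 - 1 = -191818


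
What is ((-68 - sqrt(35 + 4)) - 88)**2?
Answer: (156 + sqrt(39))**2 ≈ 26323.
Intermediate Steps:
((-68 - sqrt(35 + 4)) - 88)**2 = ((-68 - sqrt(39)) - 88)**2 = (-156 - sqrt(39))**2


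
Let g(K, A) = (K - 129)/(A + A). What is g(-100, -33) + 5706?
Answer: 376825/66 ≈ 5709.5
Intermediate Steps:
g(K, A) = (-129 + K)/(2*A) (g(K, A) = (-129 + K)/((2*A)) = (-129 + K)*(1/(2*A)) = (-129 + K)/(2*A))
g(-100, -33) + 5706 = (1/2)*(-129 - 100)/(-33) + 5706 = (1/2)*(-1/33)*(-229) + 5706 = 229/66 + 5706 = 376825/66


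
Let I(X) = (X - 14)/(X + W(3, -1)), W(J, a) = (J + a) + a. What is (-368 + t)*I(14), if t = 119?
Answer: 0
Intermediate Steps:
W(J, a) = J + 2*a
I(X) = (-14 + X)/(1 + X) (I(X) = (X - 14)/(X + (3 + 2*(-1))) = (-14 + X)/(X + (3 - 2)) = (-14 + X)/(X + 1) = (-14 + X)/(1 + X))
(-368 + t)*I(14) = (-368 + 119)*((-14 + 14)/(1 + 14)) = -249*0/15 = -83*0/5 = -249*0 = 0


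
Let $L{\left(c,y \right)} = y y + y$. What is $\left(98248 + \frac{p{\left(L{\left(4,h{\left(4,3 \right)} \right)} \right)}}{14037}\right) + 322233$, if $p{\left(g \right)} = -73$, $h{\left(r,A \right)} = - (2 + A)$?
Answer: $\frac{5902291724}{14037} \approx 4.2048 \cdot 10^{5}$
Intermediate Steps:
$h{\left(r,A \right)} = -2 - A$
$L{\left(c,y \right)} = y + y^{2}$ ($L{\left(c,y \right)} = y^{2} + y = y + y^{2}$)
$\left(98248 + \frac{p{\left(L{\left(4,h{\left(4,3 \right)} \right)} \right)}}{14037}\right) + 322233 = \left(98248 - \frac{73}{14037}\right) + 322233 = \frac{1379107103}{14037} + 322233 = \frac{5902291724}{14037}$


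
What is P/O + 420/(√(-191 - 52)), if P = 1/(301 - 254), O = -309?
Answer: -1/14523 - 140*I*√3/9 ≈ -6.8856e-5 - 26.943*I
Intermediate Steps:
P = 1/47 ≈ 0.021277
P/O + 420/(√(-191 - 52)) = (1/47)/(-309) + 420/(√(-191 - 52)) = (1/47)*(-1/309) + 420/(√(-243)) = -1/14523 + 420/((9*I*√3)) = -1/14523 + 420*(-I*√3/27) = -1/14523 - 140*I*√3/9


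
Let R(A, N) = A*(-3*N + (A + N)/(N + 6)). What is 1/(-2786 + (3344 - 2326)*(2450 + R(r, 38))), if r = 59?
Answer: -22/92913581 ≈ -2.3678e-7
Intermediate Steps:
R(A, N) = A*(-3*N + (A + N)/(6 + N))
1/(-2786 + (3344 - 2326)*(2450 + R(r, 38))) = 1/(-2786 + (3344 - 2326)*(2450 + 59*(59 - 17*38 - 3*38²)/(6 + 38))) = 1/(-2786 + 1018*(2450 + 59*(59 - 646 - 3*1444)/44)) = 1/(-2786 + 1018*(2450 + 59*(1/44)*(59 - 646 - 4332))) = 1/(-2786 + 1018*(2450 + 59*(1/44)*(-4919))) = 1/(-2786 + 1018*(2450 - 290221/44)) = 1/(-2786 + 1018*(-182421/44)) = 1/(-2786 - 92852289/22) = 1/(-92913581/22) = -22/92913581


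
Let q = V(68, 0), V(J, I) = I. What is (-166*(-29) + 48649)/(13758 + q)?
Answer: 17821/4586 ≈ 3.8860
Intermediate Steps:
q = 0
(-166*(-29) + 48649)/(13758 + q) = (-166*(-29) + 48649)/(13758 + 0) = (4814 + 48649)/13758 = 53463*(1/13758) = 17821/4586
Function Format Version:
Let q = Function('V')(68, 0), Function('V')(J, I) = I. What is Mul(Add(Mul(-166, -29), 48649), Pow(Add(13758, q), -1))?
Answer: Rational(17821, 4586) ≈ 3.8860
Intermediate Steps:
q = 0
Mul(Add(Mul(-166, -29), 48649), Pow(Add(13758, q), -1)) = Mul(Add(Mul(-166, -29), 48649), Pow(Add(13758, 0), -1)) = Mul(Add(4814, 48649), Pow(13758, -1)) = Mul(53463, Rational(1, 13758)) = Rational(17821, 4586)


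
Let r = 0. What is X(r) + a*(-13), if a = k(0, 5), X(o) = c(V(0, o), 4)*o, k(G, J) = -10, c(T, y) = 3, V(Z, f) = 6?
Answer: 130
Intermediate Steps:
X(o) = 3*o
a = -10
X(r) + a*(-13) = 3*0 - 10*(-13) = 0 + 130 = 130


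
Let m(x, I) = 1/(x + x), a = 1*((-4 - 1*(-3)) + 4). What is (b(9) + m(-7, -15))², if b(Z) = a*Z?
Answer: 142129/196 ≈ 725.15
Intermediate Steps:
a = 3 (a = 1*((-4 + 3) + 4) = 1*(-1 + 4) = 1*3 = 3)
m(x, I) = 1/(2*x)
b(Z) = 3*Z
(b(9) + m(-7, -15))² = (3*9 + (½)/(-7))² = (27 + (½)*(-⅐))² = (27 - 1/14)² = (377/14)² = 142129/196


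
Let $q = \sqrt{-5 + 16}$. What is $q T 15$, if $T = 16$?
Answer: $240 \sqrt{11} \approx 795.99$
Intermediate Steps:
$q = \sqrt{11} \approx 3.3166$
$q T 15 = \sqrt{11} \cdot 16 \cdot 15 = 16 \sqrt{11} \cdot 15 = 240 \sqrt{11}$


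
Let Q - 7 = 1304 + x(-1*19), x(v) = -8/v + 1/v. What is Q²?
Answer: 620807056/361 ≈ 1.7197e+6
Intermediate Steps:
x(v) = -7/v (x(v) = -8/v + 1/v = -7/v)
Q = 24916/19 (Q = 7 + (1304 - 7/((-1*19))) = 7 + (1304 - 7/(-19)) = 7 + (1304 - 7*(-1/19)) = 7 + (1304 + 7/19) = 7 + 24783/19 = 24916/19 ≈ 1311.4)
Q² = (24916/19)² = 620807056/361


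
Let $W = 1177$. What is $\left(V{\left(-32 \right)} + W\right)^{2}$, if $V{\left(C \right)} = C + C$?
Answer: $1238769$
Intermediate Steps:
$V{\left(C \right)} = 2 C$
$\left(V{\left(-32 \right)} + W\right)^{2} = \left(2 \left(-32\right) + 1177\right)^{2} = \left(-64 + 1177\right)^{2} = 1113^{2} = 1238769$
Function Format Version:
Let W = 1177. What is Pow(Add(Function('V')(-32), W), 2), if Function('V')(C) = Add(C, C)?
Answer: 1238769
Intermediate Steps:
Function('V')(C) = Mul(2, C)
Pow(Add(Function('V')(-32), W), 2) = Pow(Add(Mul(2, -32), 1177), 2) = Pow(Add(-64, 1177), 2) = Pow(1113, 2) = 1238769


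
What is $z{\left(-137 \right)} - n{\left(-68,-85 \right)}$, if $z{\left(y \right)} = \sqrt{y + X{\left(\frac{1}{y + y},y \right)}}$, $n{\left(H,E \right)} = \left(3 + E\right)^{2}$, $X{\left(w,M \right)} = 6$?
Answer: $-6724 + i \sqrt{131} \approx -6724.0 + 11.446 i$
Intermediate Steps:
$z{\left(y \right)} = \sqrt{6 + y}$ ($z{\left(y \right)} = \sqrt{y + 6} = \sqrt{6 + y}$)
$z{\left(-137 \right)} - n{\left(-68,-85 \right)} = \sqrt{6 - 137} - \left(3 - 85\right)^{2} = \sqrt{-131} - \left(-82\right)^{2} = i \sqrt{131} - 6724 = -6724 + i \sqrt{131}$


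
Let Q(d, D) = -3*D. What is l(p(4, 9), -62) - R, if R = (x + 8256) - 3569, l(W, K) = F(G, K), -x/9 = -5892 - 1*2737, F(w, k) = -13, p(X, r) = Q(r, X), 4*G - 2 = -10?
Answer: -82361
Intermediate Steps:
G = -2 (G = 1/2 + (1/4)*(-10) = 1/2 - 5/2 = -2)
p(X, r) = -3*X
x = 77661 (x = -9*(-5892 - 1*2737) = -9*(-5892 - 2737) = -9*(-8629) = 77661)
l(W, K) = -13
R = 82348 (R = (77661 + 8256) - 3569 = 85917 - 3569 = 82348)
l(p(4, 9), -62) - R = -13 - 1*82348 = -13 - 82348 = -82361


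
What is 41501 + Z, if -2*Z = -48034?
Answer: 65518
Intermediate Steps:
Z = 24017 (Z = -½*(-48034) = 24017)
41501 + Z = 41501 + 24017 = 65518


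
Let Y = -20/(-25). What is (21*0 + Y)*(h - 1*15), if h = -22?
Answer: -148/5 ≈ -29.600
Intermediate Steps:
Y = ⅘ (Y = -20*(-1/25) = ⅘ ≈ 0.80000)
(21*0 + Y)*(h - 1*15) = (21*0 + ⅘)*(-22 - 1*15) = (0 + ⅘)*(-22 - 15) = (⅘)*(-37) = -148/5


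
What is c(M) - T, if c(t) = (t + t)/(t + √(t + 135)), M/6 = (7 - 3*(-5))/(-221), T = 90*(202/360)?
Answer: -220436845/4364626 - 88*√6564363/2182313 ≈ -50.609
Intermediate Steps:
T = 101/2 (T = 90*(202*(1/360)) = 90*(101/180) = 101/2 ≈ 50.500)
M = -132/221 (M = 6*((7 - 3*(-5))/(-221)) = 6*((7 + 15)*(-1/221)) = 6*(22*(-1/221)) = 6*(-22/221) = -132/221 ≈ -0.59729)
c(t) = 2*t/(t + √(135 + t)) (c(t) = (2*t)/(t + √(135 + t)) = 2*t/(t + √(135 + t)))
c(M) - T = 2*(-132/221)/(-132/221 + √(135 - 132/221)) - 1*101/2 = 2*(-132/221)/(-132/221 + √(29703/221)) - 101/2 = 2*(-132/221)/(-132/221 + √6564363/221) - 101/2 = -264/(221*(-132/221 + √6564363/221)) - 101/2 = -101/2 - 264/(221*(-132/221 + √6564363/221))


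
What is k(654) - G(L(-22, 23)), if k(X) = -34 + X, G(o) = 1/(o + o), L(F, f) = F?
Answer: 27281/44 ≈ 620.02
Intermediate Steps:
G(o) = 1/(2*o)
k(654) - G(L(-22, 23)) = (-34 + 654) - 1/(2*(-22)) = 620 - (-1)/(2*22) = 620 - 1*(-1/44) = 620 + 1/44 = 27281/44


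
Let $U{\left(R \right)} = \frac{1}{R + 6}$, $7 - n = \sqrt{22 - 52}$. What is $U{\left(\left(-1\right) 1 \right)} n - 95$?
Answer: $- \frac{468}{5} - \frac{i \sqrt{30}}{5} \approx -93.6 - 1.0954 i$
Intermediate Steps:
$n = 7 - i \sqrt{30}$ ($n = 7 - \sqrt{22 - 52} = 7 - \sqrt{-30} = 7 - i \sqrt{30} \approx 7.0 - 5.4772 i$)
$U{\left(R \right)} = \frac{1}{6 + R}$
$U{\left(\left(-1\right) 1 \right)} n - 95 = \frac{7 - i \sqrt{30}}{6 - 1} - 95 = \frac{7 - i \sqrt{30}}{5} - 95 = \left(\frac{7}{5} - \frac{i \sqrt{30}}{5}\right) - 95 = - \frac{468}{5} - \frac{i \sqrt{30}}{5}$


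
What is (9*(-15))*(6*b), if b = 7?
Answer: -5670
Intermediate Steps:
(9*(-15))*(6*b) = (9*(-15))*(6*7) = -135*42 = -5670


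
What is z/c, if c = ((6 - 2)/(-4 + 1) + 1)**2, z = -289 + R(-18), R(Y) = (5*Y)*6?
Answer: -7461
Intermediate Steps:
R(Y) = 30*Y
z = -829 (z = -289 + 30*(-18) = -289 - 540 = -829)
c = 1/9 (c = (4/(-3) + 1)**2 = (4*(-1/3) + 1)**2 = (-4/3 + 1)**2 = (-1/3)**2 = 1/9 ≈ 0.11111)
z/c = -829/1/9 = -829*9 = -7461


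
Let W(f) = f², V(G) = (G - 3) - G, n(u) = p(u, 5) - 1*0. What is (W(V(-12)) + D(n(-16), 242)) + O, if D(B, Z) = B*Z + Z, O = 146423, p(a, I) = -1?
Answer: 146432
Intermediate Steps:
n(u) = -1 (n(u) = -1 - 1*0 = -1 + 0 = -1)
V(G) = -3 (V(G) = (-3 + G) - G = -3)
D(B, Z) = Z + B*Z
(W(V(-12)) + D(n(-16), 242)) + O = ((-3)² + 242*(1 - 1)) + 146423 = (9 + 242*0) + 146423 = (9 + 0) + 146423 = 9 + 146423 = 146432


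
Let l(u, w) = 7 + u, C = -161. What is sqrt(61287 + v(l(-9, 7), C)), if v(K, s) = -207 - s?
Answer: sqrt(61241) ≈ 247.47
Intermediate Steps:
sqrt(61287 + v(l(-9, 7), C)) = sqrt(61287 + (-207 - 1*(-161))) = sqrt(61287 + (-207 + 161)) = sqrt(61287 - 46) = sqrt(61241)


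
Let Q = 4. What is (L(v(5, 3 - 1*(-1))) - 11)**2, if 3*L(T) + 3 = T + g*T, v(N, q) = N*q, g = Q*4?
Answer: 92416/9 ≈ 10268.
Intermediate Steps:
g = 16 (g = 4*4 = 16)
L(T) = -1 + 17*T/3 (L(T) = -1 + (T + 16*T)/3 = -1 + (17*T)/3 = -1 + 17*T/3)
(L(v(5, 3 - 1*(-1))) - 11)**2 = ((-1 + 17*(5*(3 - 1*(-1)))/3) - 11)**2 = ((-1 + 17*(5*(3 + 1))/3) - 11)**2 = ((-1 + 17*(5*4)/3) - 11)**2 = ((-1 + (17/3)*20) - 11)**2 = ((-1 + 340/3) - 11)**2 = (337/3 - 11)**2 = (304/3)**2 = 92416/9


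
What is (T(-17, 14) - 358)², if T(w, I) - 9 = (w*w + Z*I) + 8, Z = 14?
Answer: 20736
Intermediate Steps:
T(w, I) = 17 + w² + 14*I (T(w, I) = 9 + ((w*w + 14*I) + 8) = 9 + ((w² + 14*I) + 8) = 9 + (8 + w² + 14*I) = 17 + w² + 14*I)
(T(-17, 14) - 358)² = ((17 + (-17)² + 14*14) - 358)² = ((17 + 289 + 196) - 358)² = (502 - 358)² = 144² = 20736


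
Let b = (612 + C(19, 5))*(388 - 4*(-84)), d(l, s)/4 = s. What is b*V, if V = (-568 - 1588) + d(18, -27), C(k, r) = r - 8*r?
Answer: -945781472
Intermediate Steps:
C(k, r) = -7*r (C(k, r) = r - 8*r = -7*r)
d(l, s) = 4*s
b = 417748 (b = (612 - 7*5)*(388 - 4*(-84)) = (612 - 35)*(388 + 336) = 577*724 = 417748)
V = -2264 (V = (-568 - 1588) + 4*(-27) = -2156 - 108 = -2264)
b*V = 417748*(-2264) = -945781472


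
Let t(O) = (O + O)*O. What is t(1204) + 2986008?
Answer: 5885240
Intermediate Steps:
t(O) = 2*O² (t(O) = (2*O)*O = 2*O²)
t(1204) + 2986008 = 2*1204² + 2986008 = 2*1449616 + 2986008 = 2899232 + 2986008 = 5885240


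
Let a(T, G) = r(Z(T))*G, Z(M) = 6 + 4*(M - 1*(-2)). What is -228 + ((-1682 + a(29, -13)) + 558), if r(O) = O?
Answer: -3042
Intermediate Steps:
Z(M) = 14 + 4*M (Z(M) = 6 + 4*(M + 2) = 6 + 4*(2 + M) = 6 + (8 + 4*M) = 14 + 4*M)
a(T, G) = G*(14 + 4*T) (a(T, G) = (14 + 4*T)*G = G*(14 + 4*T))
-228 + ((-1682 + a(29, -13)) + 558) = -228 + ((-1682 + 2*(-13)*(7 + 2*29)) + 558) = -228 + ((-1682 + 2*(-13)*(7 + 58)) + 558) = -228 + ((-1682 + 2*(-13)*65) + 558) = -228 + ((-1682 - 1690) + 558) = -228 + (-3372 + 558) = -228 - 2814 = -3042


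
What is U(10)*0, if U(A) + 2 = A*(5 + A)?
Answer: 0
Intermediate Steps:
U(A) = -2 + A*(5 + A)
U(10)*0 = (-2 + 10² + 5*10)*0 = (-2 + 100 + 50)*0 = 148*0 = 0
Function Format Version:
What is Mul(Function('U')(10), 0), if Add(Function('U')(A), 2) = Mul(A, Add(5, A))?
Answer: 0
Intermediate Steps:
Function('U')(A) = Add(-2, Mul(A, Add(5, A)))
Mul(Function('U')(10), 0) = Mul(Add(-2, Pow(10, 2), Mul(5, 10)), 0) = Mul(Add(-2, 100, 50), 0) = Mul(148, 0) = 0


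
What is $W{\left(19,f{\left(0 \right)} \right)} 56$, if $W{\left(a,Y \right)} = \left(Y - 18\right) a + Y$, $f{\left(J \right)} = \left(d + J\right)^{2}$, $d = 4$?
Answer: $-1232$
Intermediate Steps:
$f{\left(J \right)} = \left(4 + J\right)^{2}$
$W{\left(a,Y \right)} = Y + a \left(-18 + Y\right)$ ($W{\left(a,Y \right)} = \left(-18 + Y\right) a + Y = a \left(-18 + Y\right) + Y = Y + a \left(-18 + Y\right)$)
$W{\left(19,f{\left(0 \right)} \right)} 56 = \left(\left(4 + 0\right)^{2} - 342 + \left(4 + 0\right)^{2} \cdot 19\right) 56 = \left(4^{2} - 342 + 4^{2} \cdot 19\right) 56 = \left(16 - 342 + 16 \cdot 19\right) 56 = \left(16 - 342 + 304\right) 56 = \left(-22\right) 56 = -1232$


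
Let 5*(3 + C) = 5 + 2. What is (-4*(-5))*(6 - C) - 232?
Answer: -80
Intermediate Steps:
C = -8/5 (C = -3 + (5 + 2)/5 = -3 + (⅕)*7 = -3 + 7/5 = -8/5 ≈ -1.6000)
(-4*(-5))*(6 - C) - 232 = (-4*(-5))*(6 - 1*(-8/5)) - 232 = 20*(6 + 8/5) - 232 = 20*(38/5) - 232 = 152 - 232 = -80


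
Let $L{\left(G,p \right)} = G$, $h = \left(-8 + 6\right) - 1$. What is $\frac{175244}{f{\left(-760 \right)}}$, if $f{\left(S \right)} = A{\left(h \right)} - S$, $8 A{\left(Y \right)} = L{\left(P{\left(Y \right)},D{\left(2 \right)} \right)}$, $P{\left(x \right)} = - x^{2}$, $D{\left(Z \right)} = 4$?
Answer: $\frac{1401952}{6071} \approx 230.93$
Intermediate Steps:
$h = -3$ ($h = -2 - 1 = -3$)
$A{\left(Y \right)} = - \frac{Y^{2}}{8}$ ($A{\left(Y \right)} = \frac{\left(-1\right) Y^{2}}{8} = - \frac{Y^{2}}{8}$)
$f{\left(S \right)} = - \frac{9}{8} - S$ ($f{\left(S \right)} = - \frac{\left(-3\right)^{2}}{8} - S = \left(- \frac{1}{8}\right) 9 - S = - \frac{9}{8} - S$)
$\frac{175244}{f{\left(-760 \right)}} = \frac{175244}{- \frac{9}{8} - -760} = \frac{175244}{- \frac{9}{8} + 760} = \frac{175244}{\frac{6071}{8}} = 175244 \cdot \frac{8}{6071} = \frac{1401952}{6071}$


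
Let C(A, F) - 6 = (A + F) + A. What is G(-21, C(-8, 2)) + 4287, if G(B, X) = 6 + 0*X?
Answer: 4293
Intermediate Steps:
C(A, F) = 6 + F + 2*A (C(A, F) = 6 + ((A + F) + A) = 6 + (F + 2*A) = 6 + F + 2*A)
G(B, X) = 6 (G(B, X) = 6 + 0 = 6)
G(-21, C(-8, 2)) + 4287 = 6 + 4287 = 4293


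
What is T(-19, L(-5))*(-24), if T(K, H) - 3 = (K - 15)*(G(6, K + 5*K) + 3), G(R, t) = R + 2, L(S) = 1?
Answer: 8904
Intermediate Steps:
G(R, t) = 2 + R
T(K, H) = -162 + 11*K (T(K, H) = 3 + (K - 15)*((2 + 6) + 3) = 3 + (-15 + K)*(8 + 3) = 3 + (-15 + K)*11 = 3 + (-165 + 11*K) = -162 + 11*K)
T(-19, L(-5))*(-24) = (-162 + 11*(-19))*(-24) = (-162 - 209)*(-24) = -371*(-24) = 8904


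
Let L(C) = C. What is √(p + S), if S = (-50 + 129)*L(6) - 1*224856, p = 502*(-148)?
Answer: I*√298678 ≈ 546.51*I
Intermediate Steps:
p = -74296
S = -224382 (S = (-50 + 129)*6 - 1*224856 = 79*6 - 224856 = 474 - 224856 = -224382)
√(p + S) = √(-74296 - 224382) = √(-298678) = I*√298678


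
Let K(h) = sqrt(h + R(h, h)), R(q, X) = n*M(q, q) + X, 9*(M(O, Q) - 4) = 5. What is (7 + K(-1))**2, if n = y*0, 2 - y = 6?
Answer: (7 + I*sqrt(2))**2 ≈ 47.0 + 19.799*I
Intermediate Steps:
y = -4 (y = 2 - 1*6 = 2 - 6 = -4)
M(O, Q) = 41/9 (M(O, Q) = 4 + (1/9)*5 = 4 + 5/9 = 41/9)
n = 0 (n = -4*0 = 0)
R(q, X) = X (R(q, X) = 0*(41/9) + X = 0 + X = X)
K(h) = sqrt(2)*sqrt(h) (K(h) = sqrt(h + h) = sqrt(2*h) = sqrt(2)*sqrt(h))
(7 + K(-1))**2 = (7 + sqrt(2)*sqrt(-1))**2 = (7 + sqrt(2)*I)**2 = (7 + I*sqrt(2))**2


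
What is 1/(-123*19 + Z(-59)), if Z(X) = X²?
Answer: 1/1144 ≈ 0.00087413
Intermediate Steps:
1/(-123*19 + Z(-59)) = 1/(-123*19 + (-59)²) = 1/(-2337 + 3481) = 1/1144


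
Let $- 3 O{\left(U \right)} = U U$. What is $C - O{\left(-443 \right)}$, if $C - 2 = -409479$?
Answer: $- \frac{1032182}{3} \approx -3.4406 \cdot 10^{5}$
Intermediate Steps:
$O{\left(U \right)} = - \frac{U^{2}}{3}$ ($O{\left(U \right)} = - \frac{U U}{3} = - \frac{U^{2}}{3}$)
$C = -409477$ ($C = 2 - 409479 = -409477$)
$C - O{\left(-443 \right)} = -409477 - - \frac{\left(-443\right)^{2}}{3} = -409477 - \left(- \frac{1}{3}\right) 196249 = -409477 - - \frac{196249}{3} = -409477 + \frac{196249}{3} = - \frac{1032182}{3}$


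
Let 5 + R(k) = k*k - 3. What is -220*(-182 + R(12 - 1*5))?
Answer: 31020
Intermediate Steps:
R(k) = -8 + k² (R(k) = -5 + (k*k - 3) = -5 + (k² - 3) = -5 + (-3 + k²) = -8 + k²)
-220*(-182 + R(12 - 1*5)) = -220*(-182 + (-8 + (12 - 1*5)²)) = -220*(-182 + (-8 + (12 - 5)²)) = -220*(-182 + (-8 + 7²)) = -220*(-182 + (-8 + 49)) = -220*(-182 + 41) = -220*(-141) = 31020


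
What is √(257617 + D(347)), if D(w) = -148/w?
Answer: √31019353997/347 ≈ 507.56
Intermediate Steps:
√(257617 + D(347)) = √(257617 - 148/347) = √(89392951/347) = √31019353997/347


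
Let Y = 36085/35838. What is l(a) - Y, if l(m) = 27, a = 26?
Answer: 931541/35838 ≈ 25.993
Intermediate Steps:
Y = 36085/35838 (Y = 36085*(1/35838) = 36085/35838 ≈ 1.0069)
l(a) - Y = 27 - 1*36085/35838 = 27 - 36085/35838 = 931541/35838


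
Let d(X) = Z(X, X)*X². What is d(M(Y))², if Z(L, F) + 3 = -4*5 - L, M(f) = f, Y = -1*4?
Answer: 92416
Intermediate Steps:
Y = -4
Z(L, F) = -23 - L (Z(L, F) = -3 + (-4*5 - L) = -3 + (-20 - L) = -23 - L)
d(X) = X²*(-23 - X) (d(X) = (-23 - X)*X² = X²*(-23 - X))
d(M(Y))² = ((-4)²*(-23 - 1*(-4)))² = (16*(-23 + 4))² = (16*(-19))² = (-304)² = 92416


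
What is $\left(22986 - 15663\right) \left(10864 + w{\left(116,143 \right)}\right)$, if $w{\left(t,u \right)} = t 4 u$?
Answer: $565452768$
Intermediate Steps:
$w{\left(t,u \right)} = 4 t u$
$\left(22986 - 15663\right) \left(10864 + w{\left(116,143 \right)}\right) = \left(22986 - 15663\right) \left(10864 + 4 \cdot 116 \cdot 143\right) = 7323 \left(10864 + 66352\right) = 7323 \cdot 77216 = 565452768$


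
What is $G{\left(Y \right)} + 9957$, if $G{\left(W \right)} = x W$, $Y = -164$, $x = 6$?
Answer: $8973$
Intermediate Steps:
$G{\left(W \right)} = 6 W$
$G{\left(Y \right)} + 9957 = 6 \left(-164\right) + 9957 = -984 + 9957 = 8973$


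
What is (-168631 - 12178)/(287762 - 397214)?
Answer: 180809/109452 ≈ 1.6519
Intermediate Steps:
(-168631 - 12178)/(287762 - 397214) = -180809/(-109452) = -180809*(-1/109452) = 180809/109452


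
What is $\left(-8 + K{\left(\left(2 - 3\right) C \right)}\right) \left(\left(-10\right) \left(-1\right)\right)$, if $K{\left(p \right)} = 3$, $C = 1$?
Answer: $-50$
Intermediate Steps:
$\left(-8 + K{\left(\left(2 - 3\right) C \right)}\right) \left(\left(-10\right) \left(-1\right)\right) = \left(-8 + 3\right) \left(\left(-10\right) \left(-1\right)\right) = \left(-5\right) 10 = -50$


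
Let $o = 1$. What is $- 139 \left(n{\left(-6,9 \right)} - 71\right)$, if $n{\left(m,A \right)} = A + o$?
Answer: $8479$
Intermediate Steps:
$n{\left(m,A \right)} = 1 + A$ ($n{\left(m,A \right)} = A + 1 = 1 + A$)
$- 139 \left(n{\left(-6,9 \right)} - 71\right) = - 139 \left(\left(1 + 9\right) - 71\right) = - 139 \left(10 - 71\right) = \left(-139\right) \left(-61\right) = 8479$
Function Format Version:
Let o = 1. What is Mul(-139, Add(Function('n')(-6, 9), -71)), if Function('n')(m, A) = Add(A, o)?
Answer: 8479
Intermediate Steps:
Function('n')(m, A) = Add(1, A) (Function('n')(m, A) = Add(A, 1) = Add(1, A))
Mul(-139, Add(Function('n')(-6, 9), -71)) = Mul(-139, Add(Add(1, 9), -71)) = Mul(-139, Add(10, -71)) = Mul(-139, -61) = 8479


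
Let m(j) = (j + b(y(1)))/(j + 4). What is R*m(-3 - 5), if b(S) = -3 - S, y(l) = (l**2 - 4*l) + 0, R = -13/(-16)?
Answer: 13/8 ≈ 1.6250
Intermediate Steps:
R = 13/16 (R = -13*(-1/16) = 13/16 ≈ 0.81250)
y(l) = l**2 - 4*l
m(j) = j/(4 + j) (m(j) = (j + (-3 - (-4 + 1)))/(j + 4) = (j + (-3 - (-3)))/(4 + j) = (j + (-3 - 1*(-3)))/(4 + j) = (j + (-3 + 3))/(4 + j) = (j + 0)/(4 + j) = j/(4 + j))
R*m(-3 - 5) = 13*((-3 - 5)/(4 + (-3 - 5)))/16 = 13*(-8/(4 - 8))/16 = 13*(-8/(-4))/16 = 13*(-8*(-1/4))/16 = (13/16)*2 = 13/8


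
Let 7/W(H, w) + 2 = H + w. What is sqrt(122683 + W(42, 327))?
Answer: 2*sqrt(4131013289)/367 ≈ 350.26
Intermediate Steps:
W(H, w) = 7/(-2 + H + w) (W(H, w) = 7/(-2 + (H + w)) = 7/(-2 + H + w))
sqrt(122683 + W(42, 327)) = sqrt(122683 + 7/(-2 + 42 + 327)) = sqrt(122683 + 7/367) = sqrt(45024668/367) = 2*sqrt(4131013289)/367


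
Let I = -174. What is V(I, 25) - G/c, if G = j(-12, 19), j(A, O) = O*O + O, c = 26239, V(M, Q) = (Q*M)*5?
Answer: -30036770/1381 ≈ -21750.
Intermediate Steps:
V(M, Q) = 5*M*Q (V(M, Q) = (M*Q)*5 = 5*M*Q)
j(A, O) = O + O² (j(A, O) = O² + O = O + O²)
G = 380 (G = 19*(1 + 19) = 19*20 = 380)
V(I, 25) - G/c = 5*(-174)*25 - 380/26239 = -21750 - 380/26239 = -21750 - 1*20/1381 = -21750 - 20/1381 = -30036770/1381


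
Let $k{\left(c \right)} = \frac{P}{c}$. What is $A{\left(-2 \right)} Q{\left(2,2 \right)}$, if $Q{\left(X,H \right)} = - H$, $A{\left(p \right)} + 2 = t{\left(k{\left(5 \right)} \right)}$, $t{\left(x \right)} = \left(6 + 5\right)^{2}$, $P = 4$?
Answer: $-238$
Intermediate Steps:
$k{\left(c \right)} = \frac{4}{c}$
$t{\left(x \right)} = 121$ ($t{\left(x \right)} = 11^{2} = 121$)
$A{\left(p \right)} = 119$ ($A{\left(p \right)} = -2 + 121 = 119$)
$A{\left(-2 \right)} Q{\left(2,2 \right)} = 119 \left(\left(-1\right) 2\right) = 119 \left(-2\right) = -238$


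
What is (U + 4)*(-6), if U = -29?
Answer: 150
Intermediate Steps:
(U + 4)*(-6) = (-29 + 4)*(-6) = -25*(-6) = 150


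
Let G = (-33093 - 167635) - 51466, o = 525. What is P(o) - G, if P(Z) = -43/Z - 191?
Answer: 132301532/525 ≈ 2.5200e+5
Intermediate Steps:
G = -252194 (G = -200728 - 51466 = -252194)
P(Z) = -191 - 43/Z
P(o) - G = (-191 - 43/525) - 1*(-252194) = (-191 - 43*1/525) + 252194 = (-191 - 43/525) + 252194 = -100318/525 + 252194 = 132301532/525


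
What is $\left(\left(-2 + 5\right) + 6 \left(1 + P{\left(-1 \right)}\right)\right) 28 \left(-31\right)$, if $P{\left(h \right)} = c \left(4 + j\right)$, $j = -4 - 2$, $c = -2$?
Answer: $-28644$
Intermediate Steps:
$j = -6$
$P{\left(h \right)} = 4$ ($P{\left(h \right)} = - 2 \left(4 - 6\right) = \left(-2\right) \left(-2\right) = 4$)
$\left(\left(-2 + 5\right) + 6 \left(1 + P{\left(-1 \right)}\right)\right) 28 \left(-31\right) = \left(\left(-2 + 5\right) + 6 \left(1 + 4\right)\right) 28 \left(-31\right) = \left(3 + 6 \cdot 5\right) 28 \left(-31\right) = \left(3 + 30\right) 28 \left(-31\right) = 33 \cdot 28 \left(-31\right) = 924 \left(-31\right) = -28644$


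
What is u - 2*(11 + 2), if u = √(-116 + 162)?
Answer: -26 + √46 ≈ -19.218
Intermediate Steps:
u = √46 ≈ 6.7823
u - 2*(11 + 2) = √46 - 2*(11 + 2) = √46 - 2*13 = √46 - 26 = -26 + √46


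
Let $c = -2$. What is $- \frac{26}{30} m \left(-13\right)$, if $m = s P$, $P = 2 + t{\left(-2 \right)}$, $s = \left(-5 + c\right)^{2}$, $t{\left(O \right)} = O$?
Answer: $0$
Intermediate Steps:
$s = 49$ ($s = \left(-5 - 2\right)^{2} = \left(-7\right)^{2} = 49$)
$P = 0$ ($P = 2 - 2 = 0$)
$m = 0$ ($m = 49 \cdot 0 = 0$)
$- \frac{26}{30} m \left(-13\right) = - \frac{26}{30} \cdot 0 \left(-13\right) = \left(-26\right) \frac{1}{30} \cdot 0 \left(-13\right) = \left(- \frac{13}{15}\right) 0 \left(-13\right) = 0 \left(-13\right) = 0$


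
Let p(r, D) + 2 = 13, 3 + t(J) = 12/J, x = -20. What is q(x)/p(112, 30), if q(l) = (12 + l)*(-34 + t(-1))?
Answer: 392/11 ≈ 35.636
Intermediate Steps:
t(J) = -3 + 12/J
q(l) = -588 - 49*l (q(l) = (12 + l)*(-34 + (-3 + 12/(-1))) = (12 + l)*(-34 + (-3 + 12*(-1))) = (12 + l)*(-34 + (-3 - 12)) = (12 + l)*(-34 - 15) = (12 + l)*(-49) = -588 - 49*l)
p(r, D) = 11 (p(r, D) = -2 + 13 = 11)
q(x)/p(112, 30) = (-588 - 49*(-20))/11 = (-588 + 980)*(1/11) = 392*(1/11) = 392/11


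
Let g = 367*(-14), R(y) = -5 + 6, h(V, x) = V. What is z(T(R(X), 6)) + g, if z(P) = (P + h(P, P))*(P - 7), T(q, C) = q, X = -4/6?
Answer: -5150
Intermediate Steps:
X = -⅔ (X = -4*⅙ = -⅔ ≈ -0.66667)
R(y) = 1
z(P) = 2*P*(-7 + P) (z(P) = (P + P)*(P - 7) = (2*P)*(-7 + P) = 2*P*(-7 + P))
g = -5138
z(T(R(X), 6)) + g = 2*1*(-7 + 1) - 5138 = 2*1*(-6) - 5138 = -12 - 5138 = -5150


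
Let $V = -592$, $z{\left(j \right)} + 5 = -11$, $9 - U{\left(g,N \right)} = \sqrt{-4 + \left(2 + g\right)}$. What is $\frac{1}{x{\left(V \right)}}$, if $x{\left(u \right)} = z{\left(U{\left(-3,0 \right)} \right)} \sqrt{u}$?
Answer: $\frac{i \sqrt{37}}{2368} \approx 0.0025687 i$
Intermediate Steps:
$U{\left(g,N \right)} = 9 - \sqrt{-2 + g}$ ($U{\left(g,N \right)} = 9 - \sqrt{-4 + \left(2 + g\right)} = 9 - \sqrt{-2 + g}$)
$z{\left(j \right)} = -16$ ($z{\left(j \right)} = -5 - 11 = -16$)
$x{\left(u \right)} = - 16 \sqrt{u}$
$\frac{1}{x{\left(V \right)}} = \frac{1}{\left(-16\right) \sqrt{-592}} = \frac{1}{\left(-16\right) 4 i \sqrt{37}} = \frac{1}{\left(-64\right) i \sqrt{37}} = \frac{i \sqrt{37}}{2368}$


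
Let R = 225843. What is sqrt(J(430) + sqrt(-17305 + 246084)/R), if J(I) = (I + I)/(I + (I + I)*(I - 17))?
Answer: sqrt(84362370313446 + 154460577147*sqrt(228779))/186772161 ≈ 0.067352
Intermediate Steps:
J(I) = 2*I/(I + 2*I*(-17 + I)) (J(I) = (2*I)/(I + (2*I)*(-17 + I)) = (2*I)/(I + 2*I*(-17 + I)) = 2*I/(I + 2*I*(-17 + I)))
sqrt(J(430) + sqrt(-17305 + 246084)/R) = sqrt(2/(-33 + 2*430) + sqrt(-17305 + 246084)/225843) = sqrt(2/(-33 + 860) + sqrt(228779)*(1/225843)) = sqrt(2/827 + sqrt(228779)/225843)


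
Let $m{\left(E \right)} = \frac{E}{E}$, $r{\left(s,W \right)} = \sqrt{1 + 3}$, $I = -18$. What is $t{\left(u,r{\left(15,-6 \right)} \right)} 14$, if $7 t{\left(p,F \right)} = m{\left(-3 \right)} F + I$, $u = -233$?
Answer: $-32$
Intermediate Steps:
$r{\left(s,W \right)} = 2$ ($r{\left(s,W \right)} = \sqrt{4} = 2$)
$m{\left(E \right)} = 1$
$t{\left(p,F \right)} = - \frac{18}{7} + \frac{F}{7}$ ($t{\left(p,F \right)} = \frac{1 F - 18}{7} = \frac{F - 18}{7} = \frac{-18 + F}{7} = - \frac{18}{7} + \frac{F}{7}$)
$t{\left(u,r{\left(15,-6 \right)} \right)} 14 = \left(- \frac{18}{7} + \frac{1}{7} \cdot 2\right) 14 = \left(- \frac{18}{7} + \frac{2}{7}\right) 14 = \left(- \frac{16}{7}\right) 14 = -32$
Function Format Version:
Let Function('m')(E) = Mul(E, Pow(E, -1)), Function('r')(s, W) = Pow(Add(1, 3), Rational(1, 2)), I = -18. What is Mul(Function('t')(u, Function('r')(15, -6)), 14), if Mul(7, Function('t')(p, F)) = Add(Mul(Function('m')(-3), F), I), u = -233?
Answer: -32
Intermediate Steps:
Function('r')(s, W) = 2 (Function('r')(s, W) = Pow(4, Rational(1, 2)) = 2)
Function('m')(E) = 1
Function('t')(p, F) = Add(Rational(-18, 7), Mul(Rational(1, 7), F)) (Function('t')(p, F) = Mul(Rational(1, 7), Add(Mul(1, F), -18)) = Mul(Rational(1, 7), Add(F, -18)) = Mul(Rational(1, 7), Add(-18, F)) = Add(Rational(-18, 7), Mul(Rational(1, 7), F)))
Mul(Function('t')(u, Function('r')(15, -6)), 14) = Mul(Add(Rational(-18, 7), Mul(Rational(1, 7), 2)), 14) = Mul(Add(Rational(-18, 7), Rational(2, 7)), 14) = Mul(Rational(-16, 7), 14) = -32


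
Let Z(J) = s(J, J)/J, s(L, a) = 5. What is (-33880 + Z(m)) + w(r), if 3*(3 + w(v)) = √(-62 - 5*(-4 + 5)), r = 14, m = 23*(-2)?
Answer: -1558623/46 + I*√67/3 ≈ -33883.0 + 2.7285*I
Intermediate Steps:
m = -46
Z(J) = 5/J
w(v) = -3 + I*√67/3 (w(v) = -3 + √(-62 - 5*(-4 + 5))/3 = -3 + √(-62 - 5*1)/3 = -3 + √(-62 - 5)/3 = -3 + √(-67)/3 = -3 + (I*√67)/3 = -3 + I*√67/3)
(-33880 + Z(m)) + w(r) = (-33880 + 5/(-46)) + (-3 + I*√67/3) = (-33880 + 5*(-1/46)) + (-3 + I*√67/3) = (-33880 - 5/46) + (-3 + I*√67/3) = -1558485/46 + (-3 + I*√67/3) = -1558623/46 + I*√67/3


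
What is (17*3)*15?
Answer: 765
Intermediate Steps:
(17*3)*15 = 51*15 = 765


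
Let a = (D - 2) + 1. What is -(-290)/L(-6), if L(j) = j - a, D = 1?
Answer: -145/3 ≈ -48.333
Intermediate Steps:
a = 0 (a = (1 - 2) + 1 = -1 + 1 = 0)
L(j) = j (L(j) = j - 1*0 = j + 0 = j)
-(-290)/L(-6) = -(-290)/(-6) = -(-290)*(-1)/6 = -10*29/6 = -145/3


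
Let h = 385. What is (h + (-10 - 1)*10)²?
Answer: 75625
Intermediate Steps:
(h + (-10 - 1)*10)² = (385 + (-10 - 1)*10)² = (385 - 11*10)² = (385 - 110)² = 275² = 75625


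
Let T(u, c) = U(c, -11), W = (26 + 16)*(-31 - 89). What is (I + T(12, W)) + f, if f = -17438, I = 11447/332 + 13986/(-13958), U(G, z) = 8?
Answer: -5758318729/331004 ≈ -17397.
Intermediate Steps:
W = -5040 (W = 42*(-120) = -5040)
T(u, c) = 8
I = 11080991/331004 (I = 11447*(1/332) + 13986*(-1/13958) = 11447/332 - 999/997 = 11080991/331004 ≈ 33.477)
(I + T(12, W)) + f = (11080991/331004 + 8) - 17438 = 13729023/331004 - 17438 = -5758318729/331004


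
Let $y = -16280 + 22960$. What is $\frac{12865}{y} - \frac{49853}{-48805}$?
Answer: $\frac{192178873}{65203480} \approx 2.9474$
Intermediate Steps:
$y = 6680$
$\frac{12865}{y} - \frac{49853}{-48805} = \frac{12865}{6680} - \frac{49853}{-48805} = 12865 \cdot \frac{1}{6680} - - \frac{49853}{48805} = \frac{2573}{1336} + \frac{49853}{48805} = \frac{192178873}{65203480}$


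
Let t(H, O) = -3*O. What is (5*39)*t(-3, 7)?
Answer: -4095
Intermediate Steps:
(5*39)*t(-3, 7) = (5*39)*(-3*7) = 195*(-21) = -4095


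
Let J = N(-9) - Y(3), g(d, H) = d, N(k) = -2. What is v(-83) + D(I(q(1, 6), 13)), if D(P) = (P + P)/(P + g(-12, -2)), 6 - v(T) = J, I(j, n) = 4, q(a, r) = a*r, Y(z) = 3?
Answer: 10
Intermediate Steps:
J = -5 (J = -2 - 1*3 = -2 - 3 = -5)
v(T) = 11 (v(T) = 6 - 1*(-5) = 6 + 5 = 11)
D(P) = 2*P/(-12 + P) (D(P) = (P + P)/(P - 12) = (2*P)/(-12 + P) = 2*P/(-12 + P))
v(-83) + D(I(q(1, 6), 13)) = 11 + 2*4/(-12 + 4) = 11 + 2*4/(-8) = 11 + 2*4*(-⅛) = 11 - 1 = 10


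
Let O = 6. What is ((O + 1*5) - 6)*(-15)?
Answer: -75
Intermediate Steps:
((O + 1*5) - 6)*(-15) = ((6 + 1*5) - 6)*(-15) = ((6 + 5) - 6)*(-15) = (11 - 6)*(-15) = 5*(-15) = -75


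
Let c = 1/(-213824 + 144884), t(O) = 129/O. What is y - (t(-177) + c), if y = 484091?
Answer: 1969023743339/4067460 ≈ 4.8409e+5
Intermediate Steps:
c = -1/68940 (c = 1/(-68940) = -1/68940 ≈ -1.4505e-5)
y - (t(-177) + c) = 484091 - (129/(-177) - 1/68940) = 484091 - (129*(-1/177) - 1/68940) = 484091 - (-43/59 - 1/68940) = 484091 - 1*(-2964479/4067460) = 484091 + 2964479/4067460 = 1969023743339/4067460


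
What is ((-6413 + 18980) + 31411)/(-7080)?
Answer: -21989/3540 ≈ -6.2116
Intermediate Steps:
((-6413 + 18980) + 31411)/(-7080) = (12567 + 31411)*(-1/7080) = 43978*(-1/7080) = -21989/3540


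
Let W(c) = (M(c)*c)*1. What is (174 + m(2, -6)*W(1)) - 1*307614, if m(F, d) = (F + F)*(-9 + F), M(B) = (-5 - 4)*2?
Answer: -306936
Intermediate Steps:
M(B) = -18 (M(B) = -9*2 = -18)
m(F, d) = 2*F*(-9 + F) (m(F, d) = (2*F)*(-9 + F) = 2*F*(-9 + F))
W(c) = -18*c (W(c) = -18*c*1 = -18*c)
(174 + m(2, -6)*W(1)) - 1*307614 = (174 + (2*2*(-9 + 2))*(-18*1)) - 1*307614 = (174 + (2*2*(-7))*(-18)) - 307614 = (174 - 28*(-18)) - 307614 = (174 + 504) - 307614 = 678 - 307614 = -306936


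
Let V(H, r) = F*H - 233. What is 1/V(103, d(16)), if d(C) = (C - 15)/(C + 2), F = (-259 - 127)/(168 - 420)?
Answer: -126/9479 ≈ -0.013293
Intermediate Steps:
F = 193/126 (F = -386/(-252) = -386*(-1/252) = 193/126 ≈ 1.5317)
d(C) = (-15 + C)/(2 + C)
V(H, r) = -233 + 193*H/126 (V(H, r) = 193*H/126 - 233 = -233 + 193*H/126)
1/V(103, d(16)) = 1/(-233 + (193/126)*103) = 1/(-233 + 19879/126) = 1/(-9479/126) = -126/9479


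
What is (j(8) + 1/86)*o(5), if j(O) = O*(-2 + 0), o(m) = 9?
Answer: -12375/86 ≈ -143.90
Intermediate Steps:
j(O) = -2*O (j(O) = O*(-2) = -2*O)
(j(8) + 1/86)*o(5) = (-2*8 + 1/86)*9 = (-16 + 1/86)*9 = -1375/86*9 = -12375/86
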